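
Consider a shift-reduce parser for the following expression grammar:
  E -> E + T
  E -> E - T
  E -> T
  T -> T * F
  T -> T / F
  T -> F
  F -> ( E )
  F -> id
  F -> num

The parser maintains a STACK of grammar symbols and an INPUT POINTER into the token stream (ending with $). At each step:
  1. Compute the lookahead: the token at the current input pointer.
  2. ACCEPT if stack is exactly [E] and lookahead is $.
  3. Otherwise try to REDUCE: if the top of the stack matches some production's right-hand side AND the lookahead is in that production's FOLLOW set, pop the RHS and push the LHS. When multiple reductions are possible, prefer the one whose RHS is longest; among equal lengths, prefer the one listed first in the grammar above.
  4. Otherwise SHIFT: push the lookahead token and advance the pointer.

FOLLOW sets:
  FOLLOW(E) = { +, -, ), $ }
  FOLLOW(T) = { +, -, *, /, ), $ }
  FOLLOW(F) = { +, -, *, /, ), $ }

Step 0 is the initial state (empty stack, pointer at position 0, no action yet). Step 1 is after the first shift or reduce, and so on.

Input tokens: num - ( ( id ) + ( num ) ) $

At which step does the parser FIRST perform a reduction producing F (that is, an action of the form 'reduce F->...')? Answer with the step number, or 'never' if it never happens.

Step 1: shift num. Stack=[num] ptr=1 lookahead=- remaining=[- ( ( id ) + ( num ) ) $]
Step 2: reduce F->num. Stack=[F] ptr=1 lookahead=- remaining=[- ( ( id ) + ( num ) ) $]

Answer: 2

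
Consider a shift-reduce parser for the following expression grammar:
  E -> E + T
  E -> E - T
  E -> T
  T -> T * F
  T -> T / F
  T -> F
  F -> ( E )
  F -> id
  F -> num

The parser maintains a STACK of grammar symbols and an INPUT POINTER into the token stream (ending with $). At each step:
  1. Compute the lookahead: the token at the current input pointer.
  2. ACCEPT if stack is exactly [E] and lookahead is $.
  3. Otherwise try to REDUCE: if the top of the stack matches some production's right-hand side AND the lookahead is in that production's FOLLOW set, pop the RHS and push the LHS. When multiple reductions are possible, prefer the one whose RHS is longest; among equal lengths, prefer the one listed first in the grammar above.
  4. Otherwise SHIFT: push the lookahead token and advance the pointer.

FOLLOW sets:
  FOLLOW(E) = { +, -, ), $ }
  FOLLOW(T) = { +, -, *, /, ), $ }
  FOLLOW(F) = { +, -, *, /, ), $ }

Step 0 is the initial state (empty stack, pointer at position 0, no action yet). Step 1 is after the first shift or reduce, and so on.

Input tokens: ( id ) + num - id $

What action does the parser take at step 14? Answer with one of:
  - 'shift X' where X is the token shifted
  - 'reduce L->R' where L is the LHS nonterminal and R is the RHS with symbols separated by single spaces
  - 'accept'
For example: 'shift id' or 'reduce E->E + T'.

Step 1: shift (. Stack=[(] ptr=1 lookahead=id remaining=[id ) + num - id $]
Step 2: shift id. Stack=[( id] ptr=2 lookahead=) remaining=[) + num - id $]
Step 3: reduce F->id. Stack=[( F] ptr=2 lookahead=) remaining=[) + num - id $]
Step 4: reduce T->F. Stack=[( T] ptr=2 lookahead=) remaining=[) + num - id $]
Step 5: reduce E->T. Stack=[( E] ptr=2 lookahead=) remaining=[) + num - id $]
Step 6: shift ). Stack=[( E )] ptr=3 lookahead=+ remaining=[+ num - id $]
Step 7: reduce F->( E ). Stack=[F] ptr=3 lookahead=+ remaining=[+ num - id $]
Step 8: reduce T->F. Stack=[T] ptr=3 lookahead=+ remaining=[+ num - id $]
Step 9: reduce E->T. Stack=[E] ptr=3 lookahead=+ remaining=[+ num - id $]
Step 10: shift +. Stack=[E +] ptr=4 lookahead=num remaining=[num - id $]
Step 11: shift num. Stack=[E + num] ptr=5 lookahead=- remaining=[- id $]
Step 12: reduce F->num. Stack=[E + F] ptr=5 lookahead=- remaining=[- id $]
Step 13: reduce T->F. Stack=[E + T] ptr=5 lookahead=- remaining=[- id $]
Step 14: reduce E->E + T. Stack=[E] ptr=5 lookahead=- remaining=[- id $]

Answer: reduce E->E + T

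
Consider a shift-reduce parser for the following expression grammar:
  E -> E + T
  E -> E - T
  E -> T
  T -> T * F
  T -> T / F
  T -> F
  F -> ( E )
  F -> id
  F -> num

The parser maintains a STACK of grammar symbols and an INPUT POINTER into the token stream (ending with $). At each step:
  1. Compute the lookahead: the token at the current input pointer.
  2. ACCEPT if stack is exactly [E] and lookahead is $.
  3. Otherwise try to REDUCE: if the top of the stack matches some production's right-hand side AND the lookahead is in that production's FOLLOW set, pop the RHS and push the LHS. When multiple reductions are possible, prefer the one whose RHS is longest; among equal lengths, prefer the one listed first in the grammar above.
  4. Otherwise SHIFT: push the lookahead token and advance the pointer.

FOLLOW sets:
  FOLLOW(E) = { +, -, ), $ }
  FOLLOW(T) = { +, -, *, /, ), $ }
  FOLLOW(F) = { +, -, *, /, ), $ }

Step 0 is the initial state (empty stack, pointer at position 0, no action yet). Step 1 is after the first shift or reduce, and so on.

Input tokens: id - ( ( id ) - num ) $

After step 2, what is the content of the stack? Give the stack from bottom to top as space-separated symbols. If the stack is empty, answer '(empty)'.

Step 1: shift id. Stack=[id] ptr=1 lookahead=- remaining=[- ( ( id ) - num ) $]
Step 2: reduce F->id. Stack=[F] ptr=1 lookahead=- remaining=[- ( ( id ) - num ) $]

Answer: F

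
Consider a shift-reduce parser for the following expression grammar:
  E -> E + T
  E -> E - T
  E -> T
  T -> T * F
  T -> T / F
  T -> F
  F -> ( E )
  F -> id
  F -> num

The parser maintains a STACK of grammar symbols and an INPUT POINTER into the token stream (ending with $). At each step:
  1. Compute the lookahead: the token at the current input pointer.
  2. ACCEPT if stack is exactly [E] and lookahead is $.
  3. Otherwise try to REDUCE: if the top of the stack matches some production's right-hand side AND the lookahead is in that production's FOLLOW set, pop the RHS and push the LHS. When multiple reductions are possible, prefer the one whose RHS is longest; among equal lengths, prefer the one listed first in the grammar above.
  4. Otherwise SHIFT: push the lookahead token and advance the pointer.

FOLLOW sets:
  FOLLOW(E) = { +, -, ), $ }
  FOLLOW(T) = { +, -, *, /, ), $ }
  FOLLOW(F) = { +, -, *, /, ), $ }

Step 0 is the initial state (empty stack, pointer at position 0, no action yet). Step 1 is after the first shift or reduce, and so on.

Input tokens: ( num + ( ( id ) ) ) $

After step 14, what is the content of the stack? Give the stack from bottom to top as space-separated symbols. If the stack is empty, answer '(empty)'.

Step 1: shift (. Stack=[(] ptr=1 lookahead=num remaining=[num + ( ( id ) ) ) $]
Step 2: shift num. Stack=[( num] ptr=2 lookahead=+ remaining=[+ ( ( id ) ) ) $]
Step 3: reduce F->num. Stack=[( F] ptr=2 lookahead=+ remaining=[+ ( ( id ) ) ) $]
Step 4: reduce T->F. Stack=[( T] ptr=2 lookahead=+ remaining=[+ ( ( id ) ) ) $]
Step 5: reduce E->T. Stack=[( E] ptr=2 lookahead=+ remaining=[+ ( ( id ) ) ) $]
Step 6: shift +. Stack=[( E +] ptr=3 lookahead=( remaining=[( ( id ) ) ) $]
Step 7: shift (. Stack=[( E + (] ptr=4 lookahead=( remaining=[( id ) ) ) $]
Step 8: shift (. Stack=[( E + ( (] ptr=5 lookahead=id remaining=[id ) ) ) $]
Step 9: shift id. Stack=[( E + ( ( id] ptr=6 lookahead=) remaining=[) ) ) $]
Step 10: reduce F->id. Stack=[( E + ( ( F] ptr=6 lookahead=) remaining=[) ) ) $]
Step 11: reduce T->F. Stack=[( E + ( ( T] ptr=6 lookahead=) remaining=[) ) ) $]
Step 12: reduce E->T. Stack=[( E + ( ( E] ptr=6 lookahead=) remaining=[) ) ) $]
Step 13: shift ). Stack=[( E + ( ( E )] ptr=7 lookahead=) remaining=[) ) $]
Step 14: reduce F->( E ). Stack=[( E + ( F] ptr=7 lookahead=) remaining=[) ) $]

Answer: ( E + ( F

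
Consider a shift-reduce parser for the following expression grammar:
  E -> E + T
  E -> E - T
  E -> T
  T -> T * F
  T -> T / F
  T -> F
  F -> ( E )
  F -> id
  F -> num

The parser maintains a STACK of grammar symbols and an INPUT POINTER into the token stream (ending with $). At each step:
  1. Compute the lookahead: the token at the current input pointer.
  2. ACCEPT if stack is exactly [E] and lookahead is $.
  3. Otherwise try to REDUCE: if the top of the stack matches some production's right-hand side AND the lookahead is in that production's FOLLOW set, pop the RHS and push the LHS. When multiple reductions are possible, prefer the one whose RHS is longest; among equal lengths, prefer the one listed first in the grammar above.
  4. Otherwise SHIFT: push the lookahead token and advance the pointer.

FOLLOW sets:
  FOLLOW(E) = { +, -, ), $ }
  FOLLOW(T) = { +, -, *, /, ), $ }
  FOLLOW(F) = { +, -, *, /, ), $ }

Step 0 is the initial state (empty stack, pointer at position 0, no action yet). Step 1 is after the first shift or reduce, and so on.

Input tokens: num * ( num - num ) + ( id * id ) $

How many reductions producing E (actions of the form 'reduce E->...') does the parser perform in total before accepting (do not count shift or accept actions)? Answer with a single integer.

Step 1: shift num. Stack=[num] ptr=1 lookahead=* remaining=[* ( num - num ) + ( id * id ) $]
Step 2: reduce F->num. Stack=[F] ptr=1 lookahead=* remaining=[* ( num - num ) + ( id * id ) $]
Step 3: reduce T->F. Stack=[T] ptr=1 lookahead=* remaining=[* ( num - num ) + ( id * id ) $]
Step 4: shift *. Stack=[T *] ptr=2 lookahead=( remaining=[( num - num ) + ( id * id ) $]
Step 5: shift (. Stack=[T * (] ptr=3 lookahead=num remaining=[num - num ) + ( id * id ) $]
Step 6: shift num. Stack=[T * ( num] ptr=4 lookahead=- remaining=[- num ) + ( id * id ) $]
Step 7: reduce F->num. Stack=[T * ( F] ptr=4 lookahead=- remaining=[- num ) + ( id * id ) $]
Step 8: reduce T->F. Stack=[T * ( T] ptr=4 lookahead=- remaining=[- num ) + ( id * id ) $]
Step 9: reduce E->T. Stack=[T * ( E] ptr=4 lookahead=- remaining=[- num ) + ( id * id ) $]
Step 10: shift -. Stack=[T * ( E -] ptr=5 lookahead=num remaining=[num ) + ( id * id ) $]
Step 11: shift num. Stack=[T * ( E - num] ptr=6 lookahead=) remaining=[) + ( id * id ) $]
Step 12: reduce F->num. Stack=[T * ( E - F] ptr=6 lookahead=) remaining=[) + ( id * id ) $]
Step 13: reduce T->F. Stack=[T * ( E - T] ptr=6 lookahead=) remaining=[) + ( id * id ) $]
Step 14: reduce E->E - T. Stack=[T * ( E] ptr=6 lookahead=) remaining=[) + ( id * id ) $]
Step 15: shift ). Stack=[T * ( E )] ptr=7 lookahead=+ remaining=[+ ( id * id ) $]
Step 16: reduce F->( E ). Stack=[T * F] ptr=7 lookahead=+ remaining=[+ ( id * id ) $]
Step 17: reduce T->T * F. Stack=[T] ptr=7 lookahead=+ remaining=[+ ( id * id ) $]
Step 18: reduce E->T. Stack=[E] ptr=7 lookahead=+ remaining=[+ ( id * id ) $]
Step 19: shift +. Stack=[E +] ptr=8 lookahead=( remaining=[( id * id ) $]
Step 20: shift (. Stack=[E + (] ptr=9 lookahead=id remaining=[id * id ) $]
Step 21: shift id. Stack=[E + ( id] ptr=10 lookahead=* remaining=[* id ) $]
Step 22: reduce F->id. Stack=[E + ( F] ptr=10 lookahead=* remaining=[* id ) $]
Step 23: reduce T->F. Stack=[E + ( T] ptr=10 lookahead=* remaining=[* id ) $]
Step 24: shift *. Stack=[E + ( T *] ptr=11 lookahead=id remaining=[id ) $]
Step 25: shift id. Stack=[E + ( T * id] ptr=12 lookahead=) remaining=[) $]
Step 26: reduce F->id. Stack=[E + ( T * F] ptr=12 lookahead=) remaining=[) $]
Step 27: reduce T->T * F. Stack=[E + ( T] ptr=12 lookahead=) remaining=[) $]
Step 28: reduce E->T. Stack=[E + ( E] ptr=12 lookahead=) remaining=[) $]
Step 29: shift ). Stack=[E + ( E )] ptr=13 lookahead=$ remaining=[$]
Step 30: reduce F->( E ). Stack=[E + F] ptr=13 lookahead=$ remaining=[$]
Step 31: reduce T->F. Stack=[E + T] ptr=13 lookahead=$ remaining=[$]
Step 32: reduce E->E + T. Stack=[E] ptr=13 lookahead=$ remaining=[$]
Step 33: accept. Stack=[E] ptr=13 lookahead=$ remaining=[$]

Answer: 5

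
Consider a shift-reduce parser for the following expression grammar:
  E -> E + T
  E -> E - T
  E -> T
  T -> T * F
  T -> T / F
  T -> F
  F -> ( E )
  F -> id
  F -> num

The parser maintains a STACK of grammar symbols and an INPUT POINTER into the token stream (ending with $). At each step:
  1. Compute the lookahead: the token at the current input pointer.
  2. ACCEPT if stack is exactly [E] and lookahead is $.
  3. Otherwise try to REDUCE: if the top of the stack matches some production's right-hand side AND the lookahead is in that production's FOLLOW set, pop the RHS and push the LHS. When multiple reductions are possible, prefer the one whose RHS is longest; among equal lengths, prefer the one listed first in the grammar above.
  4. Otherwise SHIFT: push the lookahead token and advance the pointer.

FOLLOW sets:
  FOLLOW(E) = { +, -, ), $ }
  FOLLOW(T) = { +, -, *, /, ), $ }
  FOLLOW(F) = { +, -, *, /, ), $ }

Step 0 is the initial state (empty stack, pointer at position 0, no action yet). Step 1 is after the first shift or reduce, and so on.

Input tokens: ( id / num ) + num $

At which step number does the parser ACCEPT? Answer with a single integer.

Answer: 19

Derivation:
Step 1: shift (. Stack=[(] ptr=1 lookahead=id remaining=[id / num ) + num $]
Step 2: shift id. Stack=[( id] ptr=2 lookahead=/ remaining=[/ num ) + num $]
Step 3: reduce F->id. Stack=[( F] ptr=2 lookahead=/ remaining=[/ num ) + num $]
Step 4: reduce T->F. Stack=[( T] ptr=2 lookahead=/ remaining=[/ num ) + num $]
Step 5: shift /. Stack=[( T /] ptr=3 lookahead=num remaining=[num ) + num $]
Step 6: shift num. Stack=[( T / num] ptr=4 lookahead=) remaining=[) + num $]
Step 7: reduce F->num. Stack=[( T / F] ptr=4 lookahead=) remaining=[) + num $]
Step 8: reduce T->T / F. Stack=[( T] ptr=4 lookahead=) remaining=[) + num $]
Step 9: reduce E->T. Stack=[( E] ptr=4 lookahead=) remaining=[) + num $]
Step 10: shift ). Stack=[( E )] ptr=5 lookahead=+ remaining=[+ num $]
Step 11: reduce F->( E ). Stack=[F] ptr=5 lookahead=+ remaining=[+ num $]
Step 12: reduce T->F. Stack=[T] ptr=5 lookahead=+ remaining=[+ num $]
Step 13: reduce E->T. Stack=[E] ptr=5 lookahead=+ remaining=[+ num $]
Step 14: shift +. Stack=[E +] ptr=6 lookahead=num remaining=[num $]
Step 15: shift num. Stack=[E + num] ptr=7 lookahead=$ remaining=[$]
Step 16: reduce F->num. Stack=[E + F] ptr=7 lookahead=$ remaining=[$]
Step 17: reduce T->F. Stack=[E + T] ptr=7 lookahead=$ remaining=[$]
Step 18: reduce E->E + T. Stack=[E] ptr=7 lookahead=$ remaining=[$]
Step 19: accept. Stack=[E] ptr=7 lookahead=$ remaining=[$]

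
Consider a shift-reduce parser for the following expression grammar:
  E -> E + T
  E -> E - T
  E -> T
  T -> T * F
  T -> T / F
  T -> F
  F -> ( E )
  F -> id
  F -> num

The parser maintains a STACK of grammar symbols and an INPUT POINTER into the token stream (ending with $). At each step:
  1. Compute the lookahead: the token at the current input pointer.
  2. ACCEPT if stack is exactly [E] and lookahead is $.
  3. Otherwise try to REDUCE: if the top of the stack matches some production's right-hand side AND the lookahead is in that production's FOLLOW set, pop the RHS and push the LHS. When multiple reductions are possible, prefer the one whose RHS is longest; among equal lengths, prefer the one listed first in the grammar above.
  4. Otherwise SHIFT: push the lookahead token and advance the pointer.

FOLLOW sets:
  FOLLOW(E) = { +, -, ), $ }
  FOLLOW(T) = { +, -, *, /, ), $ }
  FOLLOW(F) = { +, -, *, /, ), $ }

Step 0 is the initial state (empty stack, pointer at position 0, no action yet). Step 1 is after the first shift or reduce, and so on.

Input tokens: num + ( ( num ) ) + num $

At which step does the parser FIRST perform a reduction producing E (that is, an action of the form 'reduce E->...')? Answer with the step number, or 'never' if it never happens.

Answer: 4

Derivation:
Step 1: shift num. Stack=[num] ptr=1 lookahead=+ remaining=[+ ( ( num ) ) + num $]
Step 2: reduce F->num. Stack=[F] ptr=1 lookahead=+ remaining=[+ ( ( num ) ) + num $]
Step 3: reduce T->F. Stack=[T] ptr=1 lookahead=+ remaining=[+ ( ( num ) ) + num $]
Step 4: reduce E->T. Stack=[E] ptr=1 lookahead=+ remaining=[+ ( ( num ) ) + num $]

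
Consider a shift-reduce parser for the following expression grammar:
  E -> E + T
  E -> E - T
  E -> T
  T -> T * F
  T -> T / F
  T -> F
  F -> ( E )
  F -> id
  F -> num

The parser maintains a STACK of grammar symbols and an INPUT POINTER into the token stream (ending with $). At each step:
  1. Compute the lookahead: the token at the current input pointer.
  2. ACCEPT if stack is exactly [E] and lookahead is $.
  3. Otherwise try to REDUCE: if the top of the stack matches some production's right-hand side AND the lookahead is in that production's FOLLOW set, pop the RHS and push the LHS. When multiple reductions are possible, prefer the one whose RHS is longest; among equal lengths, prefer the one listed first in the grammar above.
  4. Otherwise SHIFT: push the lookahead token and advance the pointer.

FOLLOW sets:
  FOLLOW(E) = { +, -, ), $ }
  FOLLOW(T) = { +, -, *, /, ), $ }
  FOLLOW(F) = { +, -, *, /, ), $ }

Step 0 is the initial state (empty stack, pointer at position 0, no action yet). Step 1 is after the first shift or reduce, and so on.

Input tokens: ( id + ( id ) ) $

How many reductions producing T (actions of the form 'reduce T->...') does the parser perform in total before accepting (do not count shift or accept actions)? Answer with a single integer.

Answer: 4

Derivation:
Step 1: shift (. Stack=[(] ptr=1 lookahead=id remaining=[id + ( id ) ) $]
Step 2: shift id. Stack=[( id] ptr=2 lookahead=+ remaining=[+ ( id ) ) $]
Step 3: reduce F->id. Stack=[( F] ptr=2 lookahead=+ remaining=[+ ( id ) ) $]
Step 4: reduce T->F. Stack=[( T] ptr=2 lookahead=+ remaining=[+ ( id ) ) $]
Step 5: reduce E->T. Stack=[( E] ptr=2 lookahead=+ remaining=[+ ( id ) ) $]
Step 6: shift +. Stack=[( E +] ptr=3 lookahead=( remaining=[( id ) ) $]
Step 7: shift (. Stack=[( E + (] ptr=4 lookahead=id remaining=[id ) ) $]
Step 8: shift id. Stack=[( E + ( id] ptr=5 lookahead=) remaining=[) ) $]
Step 9: reduce F->id. Stack=[( E + ( F] ptr=5 lookahead=) remaining=[) ) $]
Step 10: reduce T->F. Stack=[( E + ( T] ptr=5 lookahead=) remaining=[) ) $]
Step 11: reduce E->T. Stack=[( E + ( E] ptr=5 lookahead=) remaining=[) ) $]
Step 12: shift ). Stack=[( E + ( E )] ptr=6 lookahead=) remaining=[) $]
Step 13: reduce F->( E ). Stack=[( E + F] ptr=6 lookahead=) remaining=[) $]
Step 14: reduce T->F. Stack=[( E + T] ptr=6 lookahead=) remaining=[) $]
Step 15: reduce E->E + T. Stack=[( E] ptr=6 lookahead=) remaining=[) $]
Step 16: shift ). Stack=[( E )] ptr=7 lookahead=$ remaining=[$]
Step 17: reduce F->( E ). Stack=[F] ptr=7 lookahead=$ remaining=[$]
Step 18: reduce T->F. Stack=[T] ptr=7 lookahead=$ remaining=[$]
Step 19: reduce E->T. Stack=[E] ptr=7 lookahead=$ remaining=[$]
Step 20: accept. Stack=[E] ptr=7 lookahead=$ remaining=[$]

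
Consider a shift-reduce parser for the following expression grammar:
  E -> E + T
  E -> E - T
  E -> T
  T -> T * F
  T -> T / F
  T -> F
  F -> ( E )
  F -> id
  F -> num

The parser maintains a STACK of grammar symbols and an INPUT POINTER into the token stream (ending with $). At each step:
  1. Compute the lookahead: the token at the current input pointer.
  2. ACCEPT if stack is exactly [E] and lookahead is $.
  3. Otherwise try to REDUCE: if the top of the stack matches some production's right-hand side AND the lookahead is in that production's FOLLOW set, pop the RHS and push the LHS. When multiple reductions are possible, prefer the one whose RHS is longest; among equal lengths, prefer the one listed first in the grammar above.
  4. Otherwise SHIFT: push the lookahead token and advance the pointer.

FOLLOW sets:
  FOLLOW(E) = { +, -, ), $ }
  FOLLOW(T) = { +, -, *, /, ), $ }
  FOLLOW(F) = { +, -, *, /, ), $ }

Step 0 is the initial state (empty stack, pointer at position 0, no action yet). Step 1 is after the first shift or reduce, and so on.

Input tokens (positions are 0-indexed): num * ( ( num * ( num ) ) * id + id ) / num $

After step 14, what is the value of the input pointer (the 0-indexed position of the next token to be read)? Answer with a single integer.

Answer: 8

Derivation:
Step 1: shift num. Stack=[num] ptr=1 lookahead=* remaining=[* ( ( num * ( num ) ) * id + id ) / num $]
Step 2: reduce F->num. Stack=[F] ptr=1 lookahead=* remaining=[* ( ( num * ( num ) ) * id + id ) / num $]
Step 3: reduce T->F. Stack=[T] ptr=1 lookahead=* remaining=[* ( ( num * ( num ) ) * id + id ) / num $]
Step 4: shift *. Stack=[T *] ptr=2 lookahead=( remaining=[( ( num * ( num ) ) * id + id ) / num $]
Step 5: shift (. Stack=[T * (] ptr=3 lookahead=( remaining=[( num * ( num ) ) * id + id ) / num $]
Step 6: shift (. Stack=[T * ( (] ptr=4 lookahead=num remaining=[num * ( num ) ) * id + id ) / num $]
Step 7: shift num. Stack=[T * ( ( num] ptr=5 lookahead=* remaining=[* ( num ) ) * id + id ) / num $]
Step 8: reduce F->num. Stack=[T * ( ( F] ptr=5 lookahead=* remaining=[* ( num ) ) * id + id ) / num $]
Step 9: reduce T->F. Stack=[T * ( ( T] ptr=5 lookahead=* remaining=[* ( num ) ) * id + id ) / num $]
Step 10: shift *. Stack=[T * ( ( T *] ptr=6 lookahead=( remaining=[( num ) ) * id + id ) / num $]
Step 11: shift (. Stack=[T * ( ( T * (] ptr=7 lookahead=num remaining=[num ) ) * id + id ) / num $]
Step 12: shift num. Stack=[T * ( ( T * ( num] ptr=8 lookahead=) remaining=[) ) * id + id ) / num $]
Step 13: reduce F->num. Stack=[T * ( ( T * ( F] ptr=8 lookahead=) remaining=[) ) * id + id ) / num $]
Step 14: reduce T->F. Stack=[T * ( ( T * ( T] ptr=8 lookahead=) remaining=[) ) * id + id ) / num $]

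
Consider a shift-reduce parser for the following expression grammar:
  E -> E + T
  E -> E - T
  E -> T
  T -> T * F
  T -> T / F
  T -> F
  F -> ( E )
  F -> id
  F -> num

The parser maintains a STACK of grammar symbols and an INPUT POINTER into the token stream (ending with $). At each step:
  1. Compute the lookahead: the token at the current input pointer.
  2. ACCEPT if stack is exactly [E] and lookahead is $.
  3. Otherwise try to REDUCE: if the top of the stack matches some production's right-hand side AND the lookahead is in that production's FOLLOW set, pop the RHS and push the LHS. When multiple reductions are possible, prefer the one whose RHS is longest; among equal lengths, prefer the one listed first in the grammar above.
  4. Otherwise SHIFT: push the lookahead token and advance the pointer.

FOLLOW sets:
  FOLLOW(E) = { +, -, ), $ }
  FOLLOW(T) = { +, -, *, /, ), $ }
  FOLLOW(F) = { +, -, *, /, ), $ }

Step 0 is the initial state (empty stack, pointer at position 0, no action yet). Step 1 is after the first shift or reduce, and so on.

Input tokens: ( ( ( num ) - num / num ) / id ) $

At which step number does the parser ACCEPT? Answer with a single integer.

Answer: 33

Derivation:
Step 1: shift (. Stack=[(] ptr=1 lookahead=( remaining=[( ( num ) - num / num ) / id ) $]
Step 2: shift (. Stack=[( (] ptr=2 lookahead=( remaining=[( num ) - num / num ) / id ) $]
Step 3: shift (. Stack=[( ( (] ptr=3 lookahead=num remaining=[num ) - num / num ) / id ) $]
Step 4: shift num. Stack=[( ( ( num] ptr=4 lookahead=) remaining=[) - num / num ) / id ) $]
Step 5: reduce F->num. Stack=[( ( ( F] ptr=4 lookahead=) remaining=[) - num / num ) / id ) $]
Step 6: reduce T->F. Stack=[( ( ( T] ptr=4 lookahead=) remaining=[) - num / num ) / id ) $]
Step 7: reduce E->T. Stack=[( ( ( E] ptr=4 lookahead=) remaining=[) - num / num ) / id ) $]
Step 8: shift ). Stack=[( ( ( E )] ptr=5 lookahead=- remaining=[- num / num ) / id ) $]
Step 9: reduce F->( E ). Stack=[( ( F] ptr=5 lookahead=- remaining=[- num / num ) / id ) $]
Step 10: reduce T->F. Stack=[( ( T] ptr=5 lookahead=- remaining=[- num / num ) / id ) $]
Step 11: reduce E->T. Stack=[( ( E] ptr=5 lookahead=- remaining=[- num / num ) / id ) $]
Step 12: shift -. Stack=[( ( E -] ptr=6 lookahead=num remaining=[num / num ) / id ) $]
Step 13: shift num. Stack=[( ( E - num] ptr=7 lookahead=/ remaining=[/ num ) / id ) $]
Step 14: reduce F->num. Stack=[( ( E - F] ptr=7 lookahead=/ remaining=[/ num ) / id ) $]
Step 15: reduce T->F. Stack=[( ( E - T] ptr=7 lookahead=/ remaining=[/ num ) / id ) $]
Step 16: shift /. Stack=[( ( E - T /] ptr=8 lookahead=num remaining=[num ) / id ) $]
Step 17: shift num. Stack=[( ( E - T / num] ptr=9 lookahead=) remaining=[) / id ) $]
Step 18: reduce F->num. Stack=[( ( E - T / F] ptr=9 lookahead=) remaining=[) / id ) $]
Step 19: reduce T->T / F. Stack=[( ( E - T] ptr=9 lookahead=) remaining=[) / id ) $]
Step 20: reduce E->E - T. Stack=[( ( E] ptr=9 lookahead=) remaining=[) / id ) $]
Step 21: shift ). Stack=[( ( E )] ptr=10 lookahead=/ remaining=[/ id ) $]
Step 22: reduce F->( E ). Stack=[( F] ptr=10 lookahead=/ remaining=[/ id ) $]
Step 23: reduce T->F. Stack=[( T] ptr=10 lookahead=/ remaining=[/ id ) $]
Step 24: shift /. Stack=[( T /] ptr=11 lookahead=id remaining=[id ) $]
Step 25: shift id. Stack=[( T / id] ptr=12 lookahead=) remaining=[) $]
Step 26: reduce F->id. Stack=[( T / F] ptr=12 lookahead=) remaining=[) $]
Step 27: reduce T->T / F. Stack=[( T] ptr=12 lookahead=) remaining=[) $]
Step 28: reduce E->T. Stack=[( E] ptr=12 lookahead=) remaining=[) $]
Step 29: shift ). Stack=[( E )] ptr=13 lookahead=$ remaining=[$]
Step 30: reduce F->( E ). Stack=[F] ptr=13 lookahead=$ remaining=[$]
Step 31: reduce T->F. Stack=[T] ptr=13 lookahead=$ remaining=[$]
Step 32: reduce E->T. Stack=[E] ptr=13 lookahead=$ remaining=[$]
Step 33: accept. Stack=[E] ptr=13 lookahead=$ remaining=[$]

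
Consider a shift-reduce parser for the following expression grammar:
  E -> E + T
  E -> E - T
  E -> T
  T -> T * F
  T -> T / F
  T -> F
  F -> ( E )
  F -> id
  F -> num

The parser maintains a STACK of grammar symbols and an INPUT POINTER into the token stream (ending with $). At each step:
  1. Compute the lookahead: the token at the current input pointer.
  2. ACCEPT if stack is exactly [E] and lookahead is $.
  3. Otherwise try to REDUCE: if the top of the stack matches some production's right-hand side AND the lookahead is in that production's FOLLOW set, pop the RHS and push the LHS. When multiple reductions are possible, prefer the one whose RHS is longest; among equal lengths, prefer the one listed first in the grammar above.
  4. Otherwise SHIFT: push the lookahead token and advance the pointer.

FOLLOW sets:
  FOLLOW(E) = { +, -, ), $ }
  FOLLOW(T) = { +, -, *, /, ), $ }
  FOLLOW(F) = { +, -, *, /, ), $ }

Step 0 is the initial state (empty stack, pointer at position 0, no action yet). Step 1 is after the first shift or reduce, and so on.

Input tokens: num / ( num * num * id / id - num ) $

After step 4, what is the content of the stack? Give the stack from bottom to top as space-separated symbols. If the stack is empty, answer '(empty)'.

Answer: T /

Derivation:
Step 1: shift num. Stack=[num] ptr=1 lookahead=/ remaining=[/ ( num * num * id / id - num ) $]
Step 2: reduce F->num. Stack=[F] ptr=1 lookahead=/ remaining=[/ ( num * num * id / id - num ) $]
Step 3: reduce T->F. Stack=[T] ptr=1 lookahead=/ remaining=[/ ( num * num * id / id - num ) $]
Step 4: shift /. Stack=[T /] ptr=2 lookahead=( remaining=[( num * num * id / id - num ) $]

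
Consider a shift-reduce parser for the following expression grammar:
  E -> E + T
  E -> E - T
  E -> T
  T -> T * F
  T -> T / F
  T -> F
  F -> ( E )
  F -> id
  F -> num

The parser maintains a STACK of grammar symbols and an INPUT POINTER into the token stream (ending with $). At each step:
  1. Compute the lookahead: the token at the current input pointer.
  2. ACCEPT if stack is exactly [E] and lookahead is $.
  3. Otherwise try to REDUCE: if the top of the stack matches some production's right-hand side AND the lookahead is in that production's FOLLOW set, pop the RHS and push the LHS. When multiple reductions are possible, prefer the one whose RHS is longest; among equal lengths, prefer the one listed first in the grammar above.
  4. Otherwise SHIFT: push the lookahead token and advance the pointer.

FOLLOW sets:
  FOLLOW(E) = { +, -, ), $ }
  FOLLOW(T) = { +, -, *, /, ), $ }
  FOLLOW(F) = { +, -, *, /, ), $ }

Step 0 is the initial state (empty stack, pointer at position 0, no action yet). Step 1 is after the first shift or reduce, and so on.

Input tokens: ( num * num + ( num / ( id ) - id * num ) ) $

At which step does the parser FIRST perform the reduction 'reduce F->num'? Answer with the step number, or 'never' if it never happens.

Answer: 3

Derivation:
Step 1: shift (. Stack=[(] ptr=1 lookahead=num remaining=[num * num + ( num / ( id ) - id * num ) ) $]
Step 2: shift num. Stack=[( num] ptr=2 lookahead=* remaining=[* num + ( num / ( id ) - id * num ) ) $]
Step 3: reduce F->num. Stack=[( F] ptr=2 lookahead=* remaining=[* num + ( num / ( id ) - id * num ) ) $]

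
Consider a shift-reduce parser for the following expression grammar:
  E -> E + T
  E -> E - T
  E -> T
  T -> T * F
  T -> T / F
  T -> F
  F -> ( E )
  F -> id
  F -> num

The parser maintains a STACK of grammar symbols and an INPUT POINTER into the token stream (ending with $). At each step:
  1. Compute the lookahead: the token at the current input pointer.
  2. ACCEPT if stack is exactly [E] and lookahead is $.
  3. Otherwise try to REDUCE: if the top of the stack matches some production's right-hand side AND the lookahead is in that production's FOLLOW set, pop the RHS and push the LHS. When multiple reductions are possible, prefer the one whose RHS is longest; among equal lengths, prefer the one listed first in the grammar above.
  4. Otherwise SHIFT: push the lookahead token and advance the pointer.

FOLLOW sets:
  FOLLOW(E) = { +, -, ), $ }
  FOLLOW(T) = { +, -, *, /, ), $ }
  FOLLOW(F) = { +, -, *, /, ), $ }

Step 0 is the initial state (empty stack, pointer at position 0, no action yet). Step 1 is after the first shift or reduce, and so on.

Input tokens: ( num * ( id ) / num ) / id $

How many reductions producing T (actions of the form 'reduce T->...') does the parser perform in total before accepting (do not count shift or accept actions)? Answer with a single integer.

Step 1: shift (. Stack=[(] ptr=1 lookahead=num remaining=[num * ( id ) / num ) / id $]
Step 2: shift num. Stack=[( num] ptr=2 lookahead=* remaining=[* ( id ) / num ) / id $]
Step 3: reduce F->num. Stack=[( F] ptr=2 lookahead=* remaining=[* ( id ) / num ) / id $]
Step 4: reduce T->F. Stack=[( T] ptr=2 lookahead=* remaining=[* ( id ) / num ) / id $]
Step 5: shift *. Stack=[( T *] ptr=3 lookahead=( remaining=[( id ) / num ) / id $]
Step 6: shift (. Stack=[( T * (] ptr=4 lookahead=id remaining=[id ) / num ) / id $]
Step 7: shift id. Stack=[( T * ( id] ptr=5 lookahead=) remaining=[) / num ) / id $]
Step 8: reduce F->id. Stack=[( T * ( F] ptr=5 lookahead=) remaining=[) / num ) / id $]
Step 9: reduce T->F. Stack=[( T * ( T] ptr=5 lookahead=) remaining=[) / num ) / id $]
Step 10: reduce E->T. Stack=[( T * ( E] ptr=5 lookahead=) remaining=[) / num ) / id $]
Step 11: shift ). Stack=[( T * ( E )] ptr=6 lookahead=/ remaining=[/ num ) / id $]
Step 12: reduce F->( E ). Stack=[( T * F] ptr=6 lookahead=/ remaining=[/ num ) / id $]
Step 13: reduce T->T * F. Stack=[( T] ptr=6 lookahead=/ remaining=[/ num ) / id $]
Step 14: shift /. Stack=[( T /] ptr=7 lookahead=num remaining=[num ) / id $]
Step 15: shift num. Stack=[( T / num] ptr=8 lookahead=) remaining=[) / id $]
Step 16: reduce F->num. Stack=[( T / F] ptr=8 lookahead=) remaining=[) / id $]
Step 17: reduce T->T / F. Stack=[( T] ptr=8 lookahead=) remaining=[) / id $]
Step 18: reduce E->T. Stack=[( E] ptr=8 lookahead=) remaining=[) / id $]
Step 19: shift ). Stack=[( E )] ptr=9 lookahead=/ remaining=[/ id $]
Step 20: reduce F->( E ). Stack=[F] ptr=9 lookahead=/ remaining=[/ id $]
Step 21: reduce T->F. Stack=[T] ptr=9 lookahead=/ remaining=[/ id $]
Step 22: shift /. Stack=[T /] ptr=10 lookahead=id remaining=[id $]
Step 23: shift id. Stack=[T / id] ptr=11 lookahead=$ remaining=[$]
Step 24: reduce F->id. Stack=[T / F] ptr=11 lookahead=$ remaining=[$]
Step 25: reduce T->T / F. Stack=[T] ptr=11 lookahead=$ remaining=[$]
Step 26: reduce E->T. Stack=[E] ptr=11 lookahead=$ remaining=[$]
Step 27: accept. Stack=[E] ptr=11 lookahead=$ remaining=[$]

Answer: 6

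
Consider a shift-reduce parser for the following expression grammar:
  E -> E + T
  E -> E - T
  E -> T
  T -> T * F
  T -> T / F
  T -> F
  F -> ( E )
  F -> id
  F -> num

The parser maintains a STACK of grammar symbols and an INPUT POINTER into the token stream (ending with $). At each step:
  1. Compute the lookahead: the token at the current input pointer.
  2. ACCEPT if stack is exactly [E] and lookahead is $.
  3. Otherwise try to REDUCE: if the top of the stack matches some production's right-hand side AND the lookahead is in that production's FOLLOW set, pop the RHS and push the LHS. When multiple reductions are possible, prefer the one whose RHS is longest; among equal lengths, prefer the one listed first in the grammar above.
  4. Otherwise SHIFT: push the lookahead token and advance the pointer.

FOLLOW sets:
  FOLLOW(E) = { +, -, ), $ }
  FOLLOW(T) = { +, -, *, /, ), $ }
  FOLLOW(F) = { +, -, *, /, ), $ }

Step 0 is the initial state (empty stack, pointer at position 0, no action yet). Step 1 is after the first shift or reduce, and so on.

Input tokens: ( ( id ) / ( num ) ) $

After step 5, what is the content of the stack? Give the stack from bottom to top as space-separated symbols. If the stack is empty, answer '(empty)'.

Answer: ( ( T

Derivation:
Step 1: shift (. Stack=[(] ptr=1 lookahead=( remaining=[( id ) / ( num ) ) $]
Step 2: shift (. Stack=[( (] ptr=2 lookahead=id remaining=[id ) / ( num ) ) $]
Step 3: shift id. Stack=[( ( id] ptr=3 lookahead=) remaining=[) / ( num ) ) $]
Step 4: reduce F->id. Stack=[( ( F] ptr=3 lookahead=) remaining=[) / ( num ) ) $]
Step 5: reduce T->F. Stack=[( ( T] ptr=3 lookahead=) remaining=[) / ( num ) ) $]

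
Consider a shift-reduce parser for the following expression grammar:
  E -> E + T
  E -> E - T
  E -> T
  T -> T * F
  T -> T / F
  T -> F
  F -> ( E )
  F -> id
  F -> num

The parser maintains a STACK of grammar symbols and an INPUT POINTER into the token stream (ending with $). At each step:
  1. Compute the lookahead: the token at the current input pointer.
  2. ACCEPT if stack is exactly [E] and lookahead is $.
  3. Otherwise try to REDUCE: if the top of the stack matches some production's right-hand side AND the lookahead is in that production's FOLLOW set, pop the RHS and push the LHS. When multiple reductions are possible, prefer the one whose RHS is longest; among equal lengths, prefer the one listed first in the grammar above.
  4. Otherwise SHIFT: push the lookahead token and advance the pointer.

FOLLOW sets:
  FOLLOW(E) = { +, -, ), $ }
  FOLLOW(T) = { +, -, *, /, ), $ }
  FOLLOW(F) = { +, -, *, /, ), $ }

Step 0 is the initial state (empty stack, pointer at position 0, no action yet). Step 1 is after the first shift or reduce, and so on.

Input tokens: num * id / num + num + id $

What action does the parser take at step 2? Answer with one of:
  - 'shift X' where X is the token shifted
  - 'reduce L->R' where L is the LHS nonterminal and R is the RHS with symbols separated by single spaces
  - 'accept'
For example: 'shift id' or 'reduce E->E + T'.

Answer: reduce F->num

Derivation:
Step 1: shift num. Stack=[num] ptr=1 lookahead=* remaining=[* id / num + num + id $]
Step 2: reduce F->num. Stack=[F] ptr=1 lookahead=* remaining=[* id / num + num + id $]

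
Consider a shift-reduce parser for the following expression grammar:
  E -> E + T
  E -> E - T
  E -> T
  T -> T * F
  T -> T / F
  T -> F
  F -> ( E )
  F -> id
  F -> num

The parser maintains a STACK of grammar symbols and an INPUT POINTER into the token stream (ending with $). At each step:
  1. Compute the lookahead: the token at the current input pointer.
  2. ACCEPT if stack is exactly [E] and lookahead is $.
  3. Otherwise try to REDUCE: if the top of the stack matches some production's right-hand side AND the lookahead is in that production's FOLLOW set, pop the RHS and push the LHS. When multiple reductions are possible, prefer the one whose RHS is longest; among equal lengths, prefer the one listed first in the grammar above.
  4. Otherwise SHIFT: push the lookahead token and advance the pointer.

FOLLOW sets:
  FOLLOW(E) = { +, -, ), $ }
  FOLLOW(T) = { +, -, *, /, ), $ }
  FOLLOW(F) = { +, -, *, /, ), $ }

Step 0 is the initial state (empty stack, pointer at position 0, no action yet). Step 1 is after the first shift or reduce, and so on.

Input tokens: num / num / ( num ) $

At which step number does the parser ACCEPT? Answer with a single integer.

Answer: 18

Derivation:
Step 1: shift num. Stack=[num] ptr=1 lookahead=/ remaining=[/ num / ( num ) $]
Step 2: reduce F->num. Stack=[F] ptr=1 lookahead=/ remaining=[/ num / ( num ) $]
Step 3: reduce T->F. Stack=[T] ptr=1 lookahead=/ remaining=[/ num / ( num ) $]
Step 4: shift /. Stack=[T /] ptr=2 lookahead=num remaining=[num / ( num ) $]
Step 5: shift num. Stack=[T / num] ptr=3 lookahead=/ remaining=[/ ( num ) $]
Step 6: reduce F->num. Stack=[T / F] ptr=3 lookahead=/ remaining=[/ ( num ) $]
Step 7: reduce T->T / F. Stack=[T] ptr=3 lookahead=/ remaining=[/ ( num ) $]
Step 8: shift /. Stack=[T /] ptr=4 lookahead=( remaining=[( num ) $]
Step 9: shift (. Stack=[T / (] ptr=5 lookahead=num remaining=[num ) $]
Step 10: shift num. Stack=[T / ( num] ptr=6 lookahead=) remaining=[) $]
Step 11: reduce F->num. Stack=[T / ( F] ptr=6 lookahead=) remaining=[) $]
Step 12: reduce T->F. Stack=[T / ( T] ptr=6 lookahead=) remaining=[) $]
Step 13: reduce E->T. Stack=[T / ( E] ptr=6 lookahead=) remaining=[) $]
Step 14: shift ). Stack=[T / ( E )] ptr=7 lookahead=$ remaining=[$]
Step 15: reduce F->( E ). Stack=[T / F] ptr=7 lookahead=$ remaining=[$]
Step 16: reduce T->T / F. Stack=[T] ptr=7 lookahead=$ remaining=[$]
Step 17: reduce E->T. Stack=[E] ptr=7 lookahead=$ remaining=[$]
Step 18: accept. Stack=[E] ptr=7 lookahead=$ remaining=[$]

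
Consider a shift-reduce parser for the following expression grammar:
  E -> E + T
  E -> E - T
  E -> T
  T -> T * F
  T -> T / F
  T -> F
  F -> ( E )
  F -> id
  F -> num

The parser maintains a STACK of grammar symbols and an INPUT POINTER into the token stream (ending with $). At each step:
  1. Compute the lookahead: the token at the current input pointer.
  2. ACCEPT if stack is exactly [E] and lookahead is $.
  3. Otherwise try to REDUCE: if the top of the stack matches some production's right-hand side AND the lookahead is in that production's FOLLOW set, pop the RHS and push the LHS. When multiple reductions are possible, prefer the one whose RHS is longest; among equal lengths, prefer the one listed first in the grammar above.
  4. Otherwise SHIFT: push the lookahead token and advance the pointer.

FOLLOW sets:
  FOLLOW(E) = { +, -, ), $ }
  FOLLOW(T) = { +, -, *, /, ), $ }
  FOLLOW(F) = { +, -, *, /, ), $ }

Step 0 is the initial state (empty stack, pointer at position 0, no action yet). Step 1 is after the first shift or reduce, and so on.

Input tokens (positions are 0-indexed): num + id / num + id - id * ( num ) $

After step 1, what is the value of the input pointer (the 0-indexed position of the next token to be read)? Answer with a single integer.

Step 1: shift num. Stack=[num] ptr=1 lookahead=+ remaining=[+ id / num + id - id * ( num ) $]

Answer: 1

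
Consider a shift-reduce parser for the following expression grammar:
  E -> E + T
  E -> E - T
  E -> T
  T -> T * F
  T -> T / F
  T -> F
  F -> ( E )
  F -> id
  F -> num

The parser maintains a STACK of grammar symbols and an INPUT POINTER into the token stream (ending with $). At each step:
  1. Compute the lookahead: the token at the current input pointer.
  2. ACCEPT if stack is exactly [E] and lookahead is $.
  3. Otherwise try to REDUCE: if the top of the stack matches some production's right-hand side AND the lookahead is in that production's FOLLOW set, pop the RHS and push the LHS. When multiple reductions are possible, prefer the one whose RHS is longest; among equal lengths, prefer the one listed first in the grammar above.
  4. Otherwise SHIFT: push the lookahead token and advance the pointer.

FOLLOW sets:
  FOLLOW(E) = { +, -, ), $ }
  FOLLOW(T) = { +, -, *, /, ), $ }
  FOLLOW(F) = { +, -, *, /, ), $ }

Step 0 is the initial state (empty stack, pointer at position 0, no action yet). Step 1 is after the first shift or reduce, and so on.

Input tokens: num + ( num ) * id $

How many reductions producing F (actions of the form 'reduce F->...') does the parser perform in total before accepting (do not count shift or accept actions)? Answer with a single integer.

Answer: 4

Derivation:
Step 1: shift num. Stack=[num] ptr=1 lookahead=+ remaining=[+ ( num ) * id $]
Step 2: reduce F->num. Stack=[F] ptr=1 lookahead=+ remaining=[+ ( num ) * id $]
Step 3: reduce T->F. Stack=[T] ptr=1 lookahead=+ remaining=[+ ( num ) * id $]
Step 4: reduce E->T. Stack=[E] ptr=1 lookahead=+ remaining=[+ ( num ) * id $]
Step 5: shift +. Stack=[E +] ptr=2 lookahead=( remaining=[( num ) * id $]
Step 6: shift (. Stack=[E + (] ptr=3 lookahead=num remaining=[num ) * id $]
Step 7: shift num. Stack=[E + ( num] ptr=4 lookahead=) remaining=[) * id $]
Step 8: reduce F->num. Stack=[E + ( F] ptr=4 lookahead=) remaining=[) * id $]
Step 9: reduce T->F. Stack=[E + ( T] ptr=4 lookahead=) remaining=[) * id $]
Step 10: reduce E->T. Stack=[E + ( E] ptr=4 lookahead=) remaining=[) * id $]
Step 11: shift ). Stack=[E + ( E )] ptr=5 lookahead=* remaining=[* id $]
Step 12: reduce F->( E ). Stack=[E + F] ptr=5 lookahead=* remaining=[* id $]
Step 13: reduce T->F. Stack=[E + T] ptr=5 lookahead=* remaining=[* id $]
Step 14: shift *. Stack=[E + T *] ptr=6 lookahead=id remaining=[id $]
Step 15: shift id. Stack=[E + T * id] ptr=7 lookahead=$ remaining=[$]
Step 16: reduce F->id. Stack=[E + T * F] ptr=7 lookahead=$ remaining=[$]
Step 17: reduce T->T * F. Stack=[E + T] ptr=7 lookahead=$ remaining=[$]
Step 18: reduce E->E + T. Stack=[E] ptr=7 lookahead=$ remaining=[$]
Step 19: accept. Stack=[E] ptr=7 lookahead=$ remaining=[$]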